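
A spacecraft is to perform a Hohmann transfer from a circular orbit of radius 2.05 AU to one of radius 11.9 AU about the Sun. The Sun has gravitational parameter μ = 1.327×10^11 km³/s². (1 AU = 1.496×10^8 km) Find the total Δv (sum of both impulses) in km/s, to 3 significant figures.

In km: r₁ = 2.05 × 1.496×10^8 = 3.0668×10^8 km; r₂ = 11.9 × 1.496×10^8 = 1.78024×10^9 km.
Semi-major axis of the transfer orbit: a_t = (3.0668×10^8 + 1.78024×10^9)/2 = 1.04346×10^9 km.
Circular speed at r₁: v₁ = √(μ/r₁) = √(1.327×10^11/3.0668×10^8) = 20.801 km/s.
On the transfer ellipse at r₁, vis-viva equation gives v_p = √[μ(2/r₁ − 1/a_t)] = 27.170 km/s.
First burn Δv₁ = |v_p − v₁| = 6.369 km/s.
Circular speed at r₂: v₂ = √(μ/r₂) = 8.634 km/s.
Transfer-orbit speed at r₂: v_a = √[μ(2/r₂ − 1/a_t)] = 4.681 km/s.
Second burn Δv₂ = |v₂ − v_a| = 3.953 km/s.
Total Δv = Δv₁ + Δv₂ = 10.32 km/s.

Δv = 10.3 km/s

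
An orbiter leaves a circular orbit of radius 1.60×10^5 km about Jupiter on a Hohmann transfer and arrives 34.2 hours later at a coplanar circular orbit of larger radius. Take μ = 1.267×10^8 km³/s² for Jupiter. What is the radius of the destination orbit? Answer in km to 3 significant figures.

Transfer time t = 34.2 hours = 1.2312×10^5 s, and t = π√(a_t³/μ).
So a_t = (μ t²/π²)^(1/3) = (1.267×10^8 × (1.2312×10^5)² / π²)^(1/3) = 5.7949×10^5 km.
Since a_t = (r₁ + r₂)/2, r₂ = 2a_t − r₁ = 2×5.7949×10^5 − 1.600×10^5 = 9.9898×10^5 km.

r₂ = 9.99×10^5 km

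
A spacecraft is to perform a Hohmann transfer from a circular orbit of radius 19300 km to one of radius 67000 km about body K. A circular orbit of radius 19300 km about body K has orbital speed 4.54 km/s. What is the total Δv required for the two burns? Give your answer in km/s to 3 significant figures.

Δv = 1.92 km/s

From the circular-orbit relation v² = μ/r at r = 19300 km: μ = v²r = (4.54)² × 19300 = 3.97804×10^5 km³/s².
Transfer-ellipse semi-major axis a_t = (r₁ + r₂)/2 = (19300 + 67000)/2 = 43150 km.
At r₁ the circular-orbit speed is v₁ = √(μ/r₁) = 4.540 km/s.
On the transfer ellipse at r₁, vis-viva equation gives v_p = √[μ(2/r₁ − 1/a_t)] = 5.657 km/s.
First burn Δv₁ = |v_p − v₁| = 1.117 km/s.
Circular speed at r₂: v₂ = √(μ/r₂) = 2.4367 km/s.
Transfer-orbit speed at r₂: v_a = √[μ(2/r₂ − 1/a_t)] = 1.6296 km/s.
Second burn Δv₂ = |v₂ − v_a| = 0.8071 km/s.
Total Δv = Δv₁ + Δv₂ = 1.924 km/s.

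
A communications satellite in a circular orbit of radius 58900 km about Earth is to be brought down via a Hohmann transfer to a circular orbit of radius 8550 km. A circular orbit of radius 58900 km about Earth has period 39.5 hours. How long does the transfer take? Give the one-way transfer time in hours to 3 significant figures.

t = 8.56 hours

From Kepler's third law T² = 4π²r³/μ at r = 58900 km, T = 39.5 hours = 39.5 × 3600 s = 1.422×10^5 s: μ = 4π²r³/T² = 3.98939×10^5 km³/s².
The Hohmann ellipse has a_t = (r₁ + r₂)/2 = 33725 km.
Half the transfer-orbit period gives t = π√(a_t³/μ) = 30810 s.
Converting: 30810 s ÷ 3600 s/hour = 8.56 hours.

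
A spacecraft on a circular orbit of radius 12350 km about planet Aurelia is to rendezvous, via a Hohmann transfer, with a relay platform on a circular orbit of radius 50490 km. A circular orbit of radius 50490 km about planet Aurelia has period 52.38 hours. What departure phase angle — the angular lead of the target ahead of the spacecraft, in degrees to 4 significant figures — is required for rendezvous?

φ = 91.64°

From Kepler's third law T² = 4π²r³/μ at r = 50490 km, T = 52.38 hours = 52.38 × 3600 s = 1.88568×10^5 s: μ = 4π²r³/T² = 1.42903×10^5 km³/s².
The Hohmann ellipse has a_t = (r₁ + r₂)/2 = 31420 km.
Transfer time t = π√(a_t³/μ) = 46284.9 s.
Target angular speed ω₂ = √(μ/r₂³) = 3.33205×10^-5 rad/s.
Angle swept by the target during transfer: ω₂·t = 1.5422 rad = 88.36°.
Arrival is 180° from departure on the ellipse, so φ = 180° − 88.36° = 91.64°.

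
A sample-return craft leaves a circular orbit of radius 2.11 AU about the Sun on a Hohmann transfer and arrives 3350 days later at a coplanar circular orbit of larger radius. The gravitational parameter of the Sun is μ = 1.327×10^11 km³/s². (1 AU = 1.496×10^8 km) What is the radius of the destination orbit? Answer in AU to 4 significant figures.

r₂ = 11.80 AU

In km: r₁ = 2.11 × 1.496×10^8 = 3.15656×10^8 km.
Transfer time t = 3350 days = 2.8944×10^8 s, and t = π√(a_t³/μ).
So a_t = (μ t²/π²)^(1/3) = (1.327×10^11 × (2.8944×10^8)² / π²)^(1/3) = 1.0405×10^9 km.
Since a_t = (r₁ + r₂)/2, r₂ = 2a_t − r₁ = 2×1.0405×10^9 − 3.15656×10^8 = 1.765344×10^9 km.
In AU: r₂ = 1.765344×10^9 / 1.496×10^8 = 11.80 AU.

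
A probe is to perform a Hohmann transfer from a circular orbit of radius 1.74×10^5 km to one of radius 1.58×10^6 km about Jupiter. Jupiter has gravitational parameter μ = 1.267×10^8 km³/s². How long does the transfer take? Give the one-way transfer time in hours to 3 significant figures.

The Hohmann ellipse has a_t = (r₁ + r₂)/2 = 8.770×10^5 km.
By Kepler's third law the transfer-orbit period is T = 2π√(a_t³/μ), so t = T/2 = 2.292×10^5 s.
Converting: 2.292×10^5 s ÷ 3600 s/hour = 63.7 hours.

t = 63.7 hours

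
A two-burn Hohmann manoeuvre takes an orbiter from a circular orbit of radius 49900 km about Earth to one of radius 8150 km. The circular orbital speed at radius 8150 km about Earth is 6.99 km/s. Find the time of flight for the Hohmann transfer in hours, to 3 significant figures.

From the circular-orbit relation v² = μ/r at r = 8150 km: μ = v²r = (6.99)² × 8150 = 3.98210×10^5 km³/s².
Semi-major axis of the transfer orbit: a_t = (49900 + 8150)/2 = 29025 km.
By Kepler's third law the transfer-orbit period is T = 2π√(a_t³/μ), so t = T/2 = 24620 s.
Converting: 24620 s ÷ 3600 s/hour = 6.84 hours.

t = 6.84 hours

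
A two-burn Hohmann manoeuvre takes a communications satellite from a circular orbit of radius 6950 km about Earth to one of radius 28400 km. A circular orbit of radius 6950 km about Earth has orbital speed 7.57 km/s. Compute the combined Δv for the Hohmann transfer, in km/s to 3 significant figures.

Δv = 3.42 km/s

From the circular-orbit relation v² = μ/r at r = 6950 km: μ = v²r = (7.57)² × 6950 = 3.98269×10^5 km³/s².
Transfer-ellipse semi-major axis a_t = (r₁ + r₂)/2 = (6950 + 28400)/2 = 17675 km.
Circular speed at r₁: v₁ = √(μ/r₁) = √(3.98269×10^5/6950) = 7.5700 km/s.
Transfer-orbit speed at r₁ (v² = μ(2/r − 1/a)): v_p = √[μ(2/r₁ − 1/a_t)] = 9.5957 km/s.
First burn Δv₁ = |v_p − v₁| = 2.0257 km/s.
Circular speed at r₂: v₂ = √(μ/r₂) = 3.7448 km/s.
Transfer-orbit speed at r₂: v_a = √[μ(2/r₂ − 1/a_t)] = 2.3482 km/s.
Second burn Δv₂ = |v₂ − v_a| = 1.3966 km/s.
Total Δv = Δv₁ + Δv₂ = 3.422 km/s.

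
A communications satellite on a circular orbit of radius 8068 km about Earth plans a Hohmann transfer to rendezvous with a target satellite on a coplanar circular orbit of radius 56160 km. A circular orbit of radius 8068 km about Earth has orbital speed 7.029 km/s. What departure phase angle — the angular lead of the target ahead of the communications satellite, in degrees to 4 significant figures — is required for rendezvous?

From the circular-orbit relation v² = μ/r at r = 8068 km: μ = v²r = (7.029)² × 8068 = 3.98614×10^5 km³/s².
Semi-major axis of the transfer orbit: a_t = (8068 + 56160)/2 = 32114 km.
The half-period of the transfer ellipse is t = π√(a_t³/μ) = 28636.2 s.
The target's mean motion on its circular orbit is ω₂ = √(μ/r₂³) = 4.74390×10^-5 rad/s.
Angle swept by the target during transfer: ω₂·t = 1.35847 rad = 77.83°.
The communications satellite traverses 180° on the transfer ellipse, so the target must lead by 180° − 77.83° = 102.2°.

φ = 102.2°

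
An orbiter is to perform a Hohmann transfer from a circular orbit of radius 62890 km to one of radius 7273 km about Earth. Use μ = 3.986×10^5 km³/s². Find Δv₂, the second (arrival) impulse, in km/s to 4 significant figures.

Semi-major axis of the transfer orbit: a_t = (62890 + 7273)/2 = 35081.5 km.
Circular speed at r = 7273 km: v_c = √(μ/r) = 7.403 km/s.
Transfer-orbit speed at the same r (vis-viva, a = a_t): v_t = √[μ(2/r − 1/a_t)] = 9.912 km/s.
Δv₂ = |v_t − v_c| = |9.912 − 7.403| = 2.509 km/s.

Δv₂ = 2.509 km/s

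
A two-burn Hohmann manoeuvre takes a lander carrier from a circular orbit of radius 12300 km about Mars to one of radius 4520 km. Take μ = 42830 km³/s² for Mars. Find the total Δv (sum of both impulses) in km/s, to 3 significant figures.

The Hohmann ellipse has a_t = (r₁ + r₂)/2 = 8410 km.
At r₁ the circular-orbit speed is v₁ = √(μ/r₁) = 1.86604 km/s.
Transfer-orbit speed at r₁ (vis-viva): v_a = √[μ(2/r₁ − 1/a_t)] = 1.36802 km/s.
First burn Δv₁ = |v_a − v₁| = 0.49802 km/s.
At r₂, v₂ = √(μ/r₂) = 3.07826 km/s.
Transfer-orbit speed at r₂: v_p = √[μ(2/r₂ − 1/a_t)] = 3.72271 km/s.
Second burn Δv₂ = |v₂ − v_p| = 0.64445 km/s.
Δv = Δv₁ + Δv₂ = 0.49802 + 0.64445 = 1.142 km/s.

Δv = 1.14 km/s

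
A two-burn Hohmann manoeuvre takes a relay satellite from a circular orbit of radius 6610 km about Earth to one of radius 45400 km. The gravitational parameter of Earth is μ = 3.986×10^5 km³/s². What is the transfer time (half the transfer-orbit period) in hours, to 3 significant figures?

t = 5.80 hours

Transfer-ellipse semi-major axis a_t = (r₁ + r₂)/2 = (6610 + 45400)/2 = 26005 km.
Half the transfer-orbit period gives t = π√(a_t³/μ) = 20870 s.
Converting: 20870 s ÷ 3600 s/hour = 5.80 hours.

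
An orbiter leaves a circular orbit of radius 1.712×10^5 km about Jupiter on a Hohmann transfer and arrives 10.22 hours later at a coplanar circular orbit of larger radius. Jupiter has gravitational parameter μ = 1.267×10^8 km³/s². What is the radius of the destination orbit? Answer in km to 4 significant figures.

Transfer time t = 10.22 hours = 36792 s, and t = π√(a_t³/μ).
So a_t = (μ t²/π²)^(1/3) = (1.267×10^8 × (36792)² / π²)^(1/3) = 2.5902×10^5 km.
Since a_t = (r₁ + r₂)/2, r₂ = 2a_t − r₁ = 2×2.5902×10^5 − 1.712×10^5 = 3.4684×10^5 km.

r₂ = 3.468×10^5 km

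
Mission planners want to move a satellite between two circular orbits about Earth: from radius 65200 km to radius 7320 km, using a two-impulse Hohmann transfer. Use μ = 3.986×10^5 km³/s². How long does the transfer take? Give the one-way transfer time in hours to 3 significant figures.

t = 9.54 hours

The Hohmann ellipse has a_t = (r₁ + r₂)/2 = 36260 km.
Transfer time t = π√(a_t³/μ) = π√((36260)³ / 3.986×10^5) = 34360 s.
Converting: 34360 s ÷ 3600 s/hour = 9.54 hours.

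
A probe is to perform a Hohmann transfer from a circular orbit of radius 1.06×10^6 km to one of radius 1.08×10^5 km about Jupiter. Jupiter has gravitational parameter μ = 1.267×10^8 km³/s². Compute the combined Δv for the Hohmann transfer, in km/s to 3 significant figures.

Δv = 18.1 km/s

Transfer-ellipse semi-major axis a_t = (r₁ + r₂)/2 = (1.060×10^6 + 1.080×10^5)/2 = 5.840×10^5 km.
At r₁ the circular-orbit speed is v₁ = √(μ/r₁) = 10.9329 km/s.
On the transfer ellipse at r₁, vis-viva gives v_a = √[μ(2/r₁ − 1/a_t)] = 4.70155 km/s.
First burn Δv₁ = |v_a − v₁| = 6.231 km/s.
At r₂, v₂ = √(μ/r₂) = 34.25 km/s.
Transfer-orbit speed at r₂: v_p = √[μ(2/r₂ − 1/a_t)] = 46.14 km/s.
Second burn Δv₂ = |v₂ − v_p| = 11.89 km/s.
Δv = Δv₁ + Δv₂ = 6.231 + 11.89 = 18.12 km/s.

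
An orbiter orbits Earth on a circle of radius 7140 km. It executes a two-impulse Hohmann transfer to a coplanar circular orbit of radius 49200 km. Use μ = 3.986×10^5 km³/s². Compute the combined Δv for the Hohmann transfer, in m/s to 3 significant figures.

Semi-major axis of the transfer orbit: a_t = (7140 + 49200)/2 = 28170 km.
At r₁ the circular-orbit speed is v₁ = √(μ/r₁) = 7.4717 km/s.
Transfer-orbit speed at r₁ (v² = μ(2/r − 1/a)): v_p = √[μ(2/r₁ − 1/a_t)] = 9.8744 km/s.
First burn Δv₁ = |v_p − v₁| = 2.403 km/s.
Circular speed at r₂: v₂ = √(μ/r₂) = 2.846 km/s.
Transfer-orbit speed at r₂: v_a = √[μ(2/r₂ − 1/a_t)] = 1.433 km/s.
Second burn Δv₂ = |v₂ − v_a| = 1.413 km/s.
Δv = Δv₁ + Δv₂ = 2.403 + 1.413 = 3.816 km/s.

Δv = 3820 m/s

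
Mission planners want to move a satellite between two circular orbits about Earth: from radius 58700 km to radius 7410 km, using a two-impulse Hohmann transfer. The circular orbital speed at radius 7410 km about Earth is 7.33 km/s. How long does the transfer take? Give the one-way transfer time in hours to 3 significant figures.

t = 8.31 hours

From the circular-orbit relation v² = μ/r at r = 7410 km: μ = v²r = (7.33)² × 7410 = 3.98131×10^5 km³/s².
Semi-major axis of the transfer orbit: a_t = (58700 + 7410)/2 = 33055 km.
By Kepler's third law the transfer-orbit period is T = 2π√(a_t³/μ), so t = T/2 = 29920 s.
Converting: 29920 s ÷ 3600 s/hour = 8.31 hours.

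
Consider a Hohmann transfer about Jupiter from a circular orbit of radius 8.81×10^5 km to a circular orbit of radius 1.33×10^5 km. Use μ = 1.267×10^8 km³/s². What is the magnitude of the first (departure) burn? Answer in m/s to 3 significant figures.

Transfer-ellipse semi-major axis a_t = (r₁ + r₂)/2 = (8.810×10^5 + 1.330×10^5)/2 = 5.070×10^5 km.
On the circular orbit at r = 8.810×10^5 km, v_c = √(μ/r) = 11.992 km/s.
Vis-viva on the transfer ellipse at r = 8.810×10^5 km gives v_t = √[μ(2/r − 1/a_t)] = 6.1422 km/s.
Δv₁ = |v_t − v_c| = |6.1422 − 11.992| = 5.850 km/s.

Δv₁ = 5850 m/s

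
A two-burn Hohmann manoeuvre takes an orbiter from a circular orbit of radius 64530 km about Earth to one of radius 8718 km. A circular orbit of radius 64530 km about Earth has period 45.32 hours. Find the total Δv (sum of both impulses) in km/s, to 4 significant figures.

Δv = 3.486 km/s

From Kepler's third law T² = 4π²r³/μ at r = 64530 km, T = 45.32 hours = 45.32 × 3600 s = 1.63152×10^5 s: μ = 4π²r³/T² = 3.98529×10^5 km³/s².
The Hohmann ellipse has a_t = (r₁ + r₂)/2 = 36624 km.
Circular speed at r₁: v₁ = √(μ/r₁) = √(3.98529×10^5/64530) = 2.4851 km/s.
Transfer-orbit speed at r₁ (vis-viva): v_a = √[μ(2/r₁ − 1/a_t)] = 1.2125 km/s.
First burn Δv₁ = |v_a − v₁| = 1.2726 km/s.
Circular speed at r₂: v₂ = √(μ/r₂) = 6.7612 km/s.
Transfer-orbit speed at r₂: v_p = √[μ(2/r₂ − 1/a_t)] = 8.9747 km/s.
Second burn Δv₂ = |v₂ − v_p| = 2.2135 km/s.
Δv = Δv₁ + Δv₂ = 1.2726 + 2.2135 = 3.486 km/s.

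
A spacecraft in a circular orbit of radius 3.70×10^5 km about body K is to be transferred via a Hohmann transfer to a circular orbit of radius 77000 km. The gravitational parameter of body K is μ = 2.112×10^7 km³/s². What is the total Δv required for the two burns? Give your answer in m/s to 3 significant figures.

The Hohmann ellipse has a_t = (r₁ + r₂)/2 = 2.235×10^5 km.
At r₁ the circular-orbit speed is v₁ = √(μ/r₁) = 7.5552 km/s.
Transfer-orbit speed at r₁ (vis-viva equation): v_a = √[μ(2/r₁ − 1/a_t)] = 4.4346 km/s.
First burn Δv₁ = |v_a − v₁| = 3.121 km/s.
At r₂, v₂ = √(μ/r₂) = 16.562 km/s.
Transfer-orbit speed at r₂: v_p = √[μ(2/r₂ − 1/a_t)] = 21.309 km/s.
Second burn Δv₂ = |v₂ − v_p| = 4.747 km/s.
Total Δv = Δv₁ + Δv₂ = 7.868 km/s.

Δv = 7870 m/s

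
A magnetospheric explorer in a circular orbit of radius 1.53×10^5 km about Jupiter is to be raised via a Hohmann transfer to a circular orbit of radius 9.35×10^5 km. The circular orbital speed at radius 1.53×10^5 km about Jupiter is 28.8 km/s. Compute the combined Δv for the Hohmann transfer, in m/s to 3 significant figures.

From the circular-orbit relation v² = μ/r at r = 1.53×10^5 km: μ = v²r = (28.8)² × 1.53×10^5 = 1.26904×10^8 km³/s².
Semi-major axis of the transfer orbit: a_t = (1.530×10^5 + 9.350×10^5)/2 = 5.440×10^5 km.
Circular speed at r₁: v₁ = √(μ/r₁) = √(1.26904×10^8/1.530×10^5) = 28.800 km/s.
Transfer-orbit speed at r₁ (vis-viva equation): v_p = √[μ(2/r₁ − 1/a_t)] = 37.757 km/s.
First burn Δv₁ = |v_p − v₁| = 8.957 km/s.
At r₂, v₂ = √(μ/r₂) = 11.65 km/s.
Transfer-orbit speed at r₂: v_a = √[μ(2/r₂ − 1/a_t)] = 6.178 km/s.
Second burn Δv₂ = |v₂ − v_a| = 5.472 km/s.
Total Δv = Δv₁ + Δv₂ = 14.43 km/s.

Δv = 14400 m/s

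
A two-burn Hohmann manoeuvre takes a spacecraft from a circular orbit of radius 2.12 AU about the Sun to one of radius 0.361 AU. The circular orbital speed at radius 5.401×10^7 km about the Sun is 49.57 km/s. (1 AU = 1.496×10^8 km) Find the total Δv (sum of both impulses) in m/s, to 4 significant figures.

From the circular-orbit relation v² = μ/r at r = 5.401×10^7 km: μ = v²r = (49.57)² × 5.401×10^7 = 1.32713×10^11 km³/s².
In km: r₁ = 2.12 × 1.496×10^8 = 3.17152×10^8 km; r₂ = 0.361 × 1.496×10^8 = 5.40056×10^7 km.
The Hohmann ellipse has a_t = (r₁ + r₂)/2 = 1.855788×10^8 km.
Circular speed at r₁: v₁ = √(μ/r₁) = √(1.32713×10^11/3.17152×10^8) = 20.456 km/s.
On the transfer ellipse at r₁, v² = μ(2/r − 1/a) gives v_a = √[μ(2/r₁ − 1/a_t)] = 11.035 km/s.
First burn Δv₁ = |v_a − v₁| = 9.421 km/s.
At r₂, v₂ = √(μ/r₂) = 49.57 km/s.
Transfer-orbit speed at r₂: v_p = √[μ(2/r₂ − 1/a_t)] = 64.80 km/s.
Second burn Δv₂ = |v₂ − v_p| = 15.23 km/s.
Δv = Δv₁ + Δv₂ = 9.421 + 15.23 = 24.65 km/s.

Δv = 24650 m/s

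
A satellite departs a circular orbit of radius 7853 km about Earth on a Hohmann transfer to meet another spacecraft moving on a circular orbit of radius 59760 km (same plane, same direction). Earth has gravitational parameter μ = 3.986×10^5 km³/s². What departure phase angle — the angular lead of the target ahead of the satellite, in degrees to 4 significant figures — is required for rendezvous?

φ = 103.4°

Transfer-ellipse semi-major axis a_t = (r₁ + r₂)/2 = (7853 + 59760)/2 = 33806.5 km.
Transfer time t = π√(a_t³/μ) = 30930 s.
The target's mean motion on its circular orbit is ω₂ = √(μ/r₂³) = 4.3217×10^-5 rad/s.
Angle swept by the target during transfer: ω₂·t = 1.3367 rad = 76.59°.
The satellite traverses 180° on the transfer ellipse, so the target must lead by 180° − 76.59° = 103.4°.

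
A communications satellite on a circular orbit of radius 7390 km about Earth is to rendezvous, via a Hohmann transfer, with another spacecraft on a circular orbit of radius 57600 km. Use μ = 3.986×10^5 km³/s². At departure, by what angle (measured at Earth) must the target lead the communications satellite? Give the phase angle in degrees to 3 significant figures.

Semi-major axis of the transfer orbit: a_t = (7390 + 57600)/2 = 32495 km.
Transfer time t = π√(a_t³/μ) = 29148 s.
Target angular speed ω₂ = √(μ/r₂³) = 4.5670×10^-5 rad/s.
Angle swept by the target during transfer: ω₂·t = 1.3312 rad = 76.27°.
The communications satellite traverses 180° on the transfer ellipse, so the target must lead by 180° − 76.27° = 104°.

φ = 104°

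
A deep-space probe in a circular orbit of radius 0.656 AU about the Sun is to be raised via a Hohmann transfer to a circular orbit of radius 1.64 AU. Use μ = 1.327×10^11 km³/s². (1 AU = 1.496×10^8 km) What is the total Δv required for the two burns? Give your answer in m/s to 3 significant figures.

Δv = 12900 m/s

In km: r₁ = 0.656 × 1.496×10^8 = 9.81376×10^7 km; r₂ = 1.64 × 1.496×10^8 = 2.45344×10^8 km.
Semi-major axis of the transfer orbit: a_t = (9.81376×10^7 + 2.45344×10^8)/2 = 1.717408×10^8 km.
At r₁ the circular-orbit speed is v₁ = √(μ/r₁) = 36.772 km/s.
On the transfer ellipse at r₁, vis-viva gives v_p = √[μ(2/r₁ − 1/a_t)] = 43.951 km/s.
First burn Δv₁ = |v_p − v₁| = 7.1790 km/s.
Circular speed at r₂: v₂ = √(μ/r₂) = 23.2567 km/s.
Transfer-orbit speed at r₂: v_a = √[μ(2/r₂ − 1/a_t)] = 17.5804 km/s.
Second burn Δv₂ = |v₂ − v_a| = 5.6763 km/s.
Total Δv = Δv₁ + Δv₂ = 12.86 km/s.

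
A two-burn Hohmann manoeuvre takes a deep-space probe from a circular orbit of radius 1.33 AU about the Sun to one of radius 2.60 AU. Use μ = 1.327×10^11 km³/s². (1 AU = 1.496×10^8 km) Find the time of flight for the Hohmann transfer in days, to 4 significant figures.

In km: r₁ = 1.33 × 1.496×10^8 = 1.98968×10^8 km; r₂ = 2.60 × 1.496×10^8 = 3.8896×10^8 km.
The Hohmann ellipse has a_t = (r₁ + r₂)/2 = 2.93964×10^8 km.
Transfer time t = π√(a_t³/μ) = π√((2.93964×10^8)³ / 1.327×10^11) = 4.347×10^7 s.
Converting: 4.347×10^7 s ÷ 86400 s/day = 503.1 days.

t = 503.1 days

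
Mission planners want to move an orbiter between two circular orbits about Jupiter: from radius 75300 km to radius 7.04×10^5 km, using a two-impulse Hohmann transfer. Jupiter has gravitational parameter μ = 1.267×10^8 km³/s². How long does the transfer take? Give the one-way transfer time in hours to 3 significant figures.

t = 18.9 hours

Transfer-ellipse semi-major axis a_t = (r₁ + r₂)/2 = (75300 + 7.040×10^5)/2 = 3.8965×10^5 km.
By Kepler's third law the transfer-orbit period is T = 2π√(a_t³/μ), so t = T/2 = 67880 s.
Converting: 67880 s ÷ 3600 s/hour = 18.9 hours.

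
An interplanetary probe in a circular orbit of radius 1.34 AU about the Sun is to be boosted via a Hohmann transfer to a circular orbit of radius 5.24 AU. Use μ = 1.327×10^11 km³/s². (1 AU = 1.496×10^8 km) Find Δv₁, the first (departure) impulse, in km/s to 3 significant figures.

Δv₁ = 6.74 km/s

In km: r₁ = 1.34 × 1.496×10^8 = 2.00464×10^8 km; r₂ = 5.24 × 1.496×10^8 = 7.83904×10^8 km.
The Hohmann ellipse has a_t = (r₁ + r₂)/2 = 4.92184×10^8 km.
On the circular orbit at r = 2.00464×10^8 km, v_c = √(μ/r) = 25.72867 km/s.
Vis-viva on the transfer ellipse at r = 2.00464×10^8 km gives v_t = √[μ(2/r − 1/a_t)] = 32.47020 km/s.
Δv₁ = |v_t − v_c| = |32.47020 − 25.72867| = 6.742 km/s.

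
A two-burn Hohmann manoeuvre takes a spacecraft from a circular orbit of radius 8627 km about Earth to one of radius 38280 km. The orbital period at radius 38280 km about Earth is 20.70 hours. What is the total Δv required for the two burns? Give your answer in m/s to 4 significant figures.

Δv = 3157 m/s

From Kepler's third law T² = 4π²r³/μ at r = 38280 km, T = 20.70 hours = 20.70 × 3600 s = 74520 s: μ = 4π²r³/T² = 3.98777×10^5 km³/s².
Transfer-ellipse semi-major axis a_t = (r₁ + r₂)/2 = (8627 + 38280)/2 = 23453.5 km.
Circular speed at r₁: v₁ = √(μ/r₁) = √(3.98777×10^5/8627) = 6.799 km/s.
On the transfer ellipse at r₁, vis-viva gives v_p = √[μ(2/r₁ − 1/a_t)] = 8.686 km/s.
First burn Δv₁ = |v_p − v₁| = 1.887 km/s.
Circular speed at r₂: v₂ = √(μ/r₂) = 3.228 km/s.
Transfer-orbit speed at r₂: v_a = √[μ(2/r₂ − 1/a_t)] = 1.958 km/s.
Second burn Δv₂ = |v₂ − v_a| = 1.270 km/s.
Total Δv = Δv₁ + Δv₂ = 3.157 km/s.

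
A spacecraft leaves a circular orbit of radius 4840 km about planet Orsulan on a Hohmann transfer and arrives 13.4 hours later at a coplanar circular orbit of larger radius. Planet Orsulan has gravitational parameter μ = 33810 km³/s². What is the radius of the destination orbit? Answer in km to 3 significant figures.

Transfer time t = 13.4 hours = 48240 s, and t = π√(a_t³/μ).
So a_t = (μ t²/π²)^(1/3) = (33810 × (48240)² / π²)^(1/3) = 19977 km.
Since a_t = (r₁ + r₂)/2, r₂ = 2a_t − r₁ = 2×19977 − 4840 = 35114 km.

r₂ = 35100 km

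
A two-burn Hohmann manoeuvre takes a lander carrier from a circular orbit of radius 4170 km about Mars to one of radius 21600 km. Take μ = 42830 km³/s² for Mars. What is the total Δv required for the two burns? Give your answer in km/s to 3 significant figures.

Transfer-ellipse semi-major axis a_t = (r₁ + r₂)/2 = (4170 + 21600)/2 = 12885 km.
Circular speed at r₁: v₁ = √(μ/r₁) = √(42830/4170) = 3.20484 km/s.
Transfer-orbit speed at r₁ (v² = μ(2/r − 1/a)): v_p = √[μ(2/r₁ − 1/a_t)] = 4.14945 km/s.
First burn Δv₁ = |v_p − v₁| = 0.9446 km/s.
Circular speed at r₂: v₂ = √(μ/r₂) = 1.40814 km/s.
Transfer-orbit speed at r₂: v_a = √[μ(2/r₂ − 1/a_t)] = 0.801075 km/s.
Second burn Δv₂ = |v₂ − v_a| = 0.6071 km/s.
Total Δv = Δv₁ + Δv₂ = 1.552 km/s.

Δv = 1.55 km/s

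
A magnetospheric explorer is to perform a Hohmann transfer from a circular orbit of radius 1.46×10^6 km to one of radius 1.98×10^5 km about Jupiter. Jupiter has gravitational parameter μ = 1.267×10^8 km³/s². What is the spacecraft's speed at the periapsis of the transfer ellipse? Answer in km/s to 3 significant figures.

v = 33.6 km/s

The Hohmann ellipse has a_t = (r₁ + r₂)/2 = 8.290×10^5 km.
The periapsis of the transfer ellipse is at r = 1.980×10^5 km.
Vis-viva: v = √[μ(2/r − 1/a_t)] = √[1.267×10^8 × (2/1.980×10^5 − 1/8.290×10^5)] = 33.57 km/s.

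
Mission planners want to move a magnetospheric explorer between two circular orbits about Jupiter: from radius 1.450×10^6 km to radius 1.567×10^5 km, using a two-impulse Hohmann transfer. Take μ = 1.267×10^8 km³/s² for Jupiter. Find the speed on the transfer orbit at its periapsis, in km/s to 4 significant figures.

Semi-major axis of the transfer orbit: a_t = (1.450×10^6 + 1.567×10^5)/2 = 8.0335×10^5 km.
At periapsis, r = 1.567×10^5 km.
Vis-viva: v = √[μ(2/r − 1/a_t)] = √[1.267×10^8 × (2/1.567×10^5 − 1/8.0335×10^5)] = 38.20 km/s.

v = 38.20 km/s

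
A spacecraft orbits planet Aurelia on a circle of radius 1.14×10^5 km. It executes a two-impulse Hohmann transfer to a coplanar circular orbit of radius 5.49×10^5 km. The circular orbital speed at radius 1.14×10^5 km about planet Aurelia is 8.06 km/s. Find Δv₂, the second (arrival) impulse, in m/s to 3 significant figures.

From the circular-orbit relation v² = μ/r at r = 1.14×10^5 km: μ = v²r = (8.06)² × 1.14×10^5 = 7.40585×10^6 km³/s².
The Hohmann ellipse has a_t = (r₁ + r₂)/2 = 3.315×10^5 km.
On the circular orbit at r = 5.490×10^5 km, v_c = √(μ/r) = 3.673 km/s.
Vis-viva on the transfer ellipse at r = 5.490×10^5 km gives v_t = √[μ(2/r − 1/a_t)] = 2.154 km/s.
Δv₂ = |v_t − v_c| = |2.154 − 3.673| = 1.519 km/s.

Δv₂ = 1520 m/s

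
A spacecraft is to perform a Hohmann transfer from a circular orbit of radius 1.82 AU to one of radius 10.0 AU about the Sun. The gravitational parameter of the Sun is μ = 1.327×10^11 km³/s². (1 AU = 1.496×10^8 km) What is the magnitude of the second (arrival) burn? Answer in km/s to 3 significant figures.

Δv₂ = 4.19 km/s

In km: r₁ = 1.82 × 1.496×10^8 = 2.72272×10^8 km; r₂ = 10.0 × 1.496×10^8 = 1.496×10^9 km.
The Hohmann ellipse has a_t = (r₁ + r₂)/2 = 8.84136×10^8 km.
On the circular orbit at r = 1.496×10^9 km, v_c = √(μ/r) = 9.4182 km/s.
Transfer-orbit speed at the same r (vis-viva, a = a_t): v_t = √[μ(2/r − 1/a_t)] = 5.2265 km/s.
Δv₂ = |v_t − v_c| = |5.2265 − 9.4182| = 4.192 km/s.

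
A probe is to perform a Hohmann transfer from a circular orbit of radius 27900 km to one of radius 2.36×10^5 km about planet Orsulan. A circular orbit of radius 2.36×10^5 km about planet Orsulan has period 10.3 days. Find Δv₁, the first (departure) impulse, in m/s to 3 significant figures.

From Kepler's third law T² = 4π²r³/μ at r = 2.36×10^5 km, T = 10.3 days = 10.3 × 86400 s = 8.8992×10^5 s: μ = 4π²r³/T² = 6.55230×10^5 km³/s².
Semi-major axis of the transfer orbit: a_t = (27900 + 2.360×10^5)/2 = 1.3195×10^5 km.
On the circular orbit at r = 27900 km, v_c = √(μ/r) = 4.846 km/s.
Transfer-orbit speed at the same r (vis-viva, a = a_t): v_t = √[μ(2/r − 1/a_t)] = 6.481 km/s.
Δv₁ = |v_t − v_c| = |6.481 − 4.846| = 1.635 km/s.

Δv₁ = 1630 m/s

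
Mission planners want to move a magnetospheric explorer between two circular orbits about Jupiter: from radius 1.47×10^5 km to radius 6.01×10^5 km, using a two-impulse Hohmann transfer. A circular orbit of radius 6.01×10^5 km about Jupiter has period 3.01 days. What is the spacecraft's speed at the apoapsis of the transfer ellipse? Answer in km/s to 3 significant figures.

From Kepler's third law T² = 4π²r³/μ at r = 6.01×10^5 km, T = 3.01 days = 3.01 × 86400 s = 2.60064×10^5 s: μ = 4π²r³/T² = 1.26713×10^8 km³/s².
The Hohmann ellipse has a_t = (r₁ + r₂)/2 = 3.740×10^5 km.
The apoapsis of the transfer ellipse is at r = 6.010×10^5 km.
Applying v² = μ(2/r − 1/a_t): v = 9.103 km/s.

v = 9.10 km/s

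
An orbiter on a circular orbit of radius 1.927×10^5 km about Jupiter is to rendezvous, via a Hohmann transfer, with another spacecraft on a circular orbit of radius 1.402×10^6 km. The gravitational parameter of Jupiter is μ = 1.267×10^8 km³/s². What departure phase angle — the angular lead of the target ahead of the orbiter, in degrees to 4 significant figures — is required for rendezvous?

φ = 102.8°

The Hohmann ellipse has a_t = (r₁ + r₂)/2 = 7.9735×10^5 km.
The half-period of the transfer ellipse is t = π√(a_t³/μ) = 1.987×10^5 s.
The target's mean motion on its circular orbit is ω₂ = √(μ/r₂³) = 6.781×10^-6 rad/s.
Angle swept by the target during transfer: ω₂·t = 1.3474 rad = 77.20°.
The orbiter traverses 180° on the transfer ellipse, so the target must lead by 180° − 77.20° = 102.8°.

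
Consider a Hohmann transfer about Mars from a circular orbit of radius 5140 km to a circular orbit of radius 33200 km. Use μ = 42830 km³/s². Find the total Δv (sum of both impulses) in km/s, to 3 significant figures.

The Hohmann ellipse has a_t = (r₁ + r₂)/2 = 19170 km.
Circular speed at r₁: v₁ = √(μ/r₁) = √(42830/5140) = 2.8866 km/s.
Transfer-orbit speed at r₁ (vis-viva): v_p = √[μ(2/r₁ − 1/a_t)] = 3.7988 km/s.
First burn Δv₁ = |v_p − v₁| = 0.9122 km/s.
At r₂, v₂ = √(μ/r₂) = 1.1358 km/s.
Transfer-orbit speed at r₂: v_a = √[μ(2/r₂ − 1/a_t)] = 0.58813 km/s.
Second burn Δv₂ = |v₂ − v_a| = 0.5477 km/s.
Δv = Δv₁ + Δv₂ = 0.9122 + 0.5477 = 1.460 km/s.

Δv = 1.46 km/s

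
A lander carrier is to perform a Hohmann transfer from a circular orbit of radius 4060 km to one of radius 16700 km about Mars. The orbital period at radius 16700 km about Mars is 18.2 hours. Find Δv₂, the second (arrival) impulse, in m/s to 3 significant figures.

Δv₂ = 600 m/s

From Kepler's third law T² = 4π²r³/μ at r = 16700 km, T = 18.2 hours = 18.2 × 3600 s = 65520 s: μ = 4π²r³/T² = 42831.3 km³/s².
Semi-major axis of the transfer orbit: a_t = (4060 + 16700)/2 = 10380 km.
On the circular orbit at r = 16700 km, v_c = √(μ/r) = 1.6015 km/s.
Vis-viva on the transfer ellipse at r = 16700 km gives v_t = √[μ(2/r − 1/a_t)] = 1.0016 km/s.
Δv₂ = |v_t − v_c| = |1.0016 − 1.6015| = 0.5999 km/s.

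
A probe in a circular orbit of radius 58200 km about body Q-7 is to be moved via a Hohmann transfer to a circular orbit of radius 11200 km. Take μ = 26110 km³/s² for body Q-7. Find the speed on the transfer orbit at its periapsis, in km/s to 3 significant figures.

Semi-major axis of the transfer orbit: a_t = (58200 + 11200)/2 = 34700 km.
The periapsis of the transfer ellipse is at r = 11200 km.
Vis-viva: v = √[μ(2/r − 1/a_t)] = √[26110 × (2/11200 − 1/34700)] = 1.977 km/s.

v = 1.98 km/s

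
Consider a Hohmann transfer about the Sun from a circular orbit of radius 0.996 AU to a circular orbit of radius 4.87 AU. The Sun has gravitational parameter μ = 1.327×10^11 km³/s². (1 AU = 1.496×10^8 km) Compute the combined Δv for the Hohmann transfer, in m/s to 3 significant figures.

In km: r₁ = 0.996 × 1.496×10^8 = 1.490016×10^8 km; r₂ = 4.87 × 1.496×10^8 = 7.28552×10^8 km.
The Hohmann ellipse has a_t = (r₁ + r₂)/2 = 4.387768×10^8 km.
Circular speed at r₁: v₁ = √(μ/r₁) = √(1.327×10^11/1.490016×10^8) = 29.843 km/s.
Transfer-orbit speed at r₁ (v² = μ(2/r − 1/a)): v_p = √[μ(2/r₁ − 1/a_t)] = 38.455 km/s.
First burn Δv₁ = |v_p − v₁| = 8.612 km/s.
Circular speed at r₂: v₂ = √(μ/r₂) = 13.496 km/s.
Transfer-orbit speed at r₂: v_a = √[μ(2/r₂ − 1/a_t)] = 7.8646 km/s.
Second burn Δv₂ = |v₂ − v_a| = 5.631 km/s.
Δv = Δv₁ + Δv₂ = 8.612 + 5.631 = 14.24 km/s.

Δv = 14200 m/s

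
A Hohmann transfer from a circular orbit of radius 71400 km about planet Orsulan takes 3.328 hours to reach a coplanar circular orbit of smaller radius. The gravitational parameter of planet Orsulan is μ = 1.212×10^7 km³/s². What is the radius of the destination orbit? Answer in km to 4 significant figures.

r₂ = 40740 km

Transfer time t = 3.328 hours = 11980.8 s, and t = π√(a_t³/μ).
So a_t = (μ t²/π²)^(1/3) = (1.212×10^7 × (11980.8)² / π²)^(1/3) = 56069 km.
Since a_t = (r₁ + r₂)/2, r₂ = 2a_t − r₁ = 2×56069 − 71400 = 40738 km.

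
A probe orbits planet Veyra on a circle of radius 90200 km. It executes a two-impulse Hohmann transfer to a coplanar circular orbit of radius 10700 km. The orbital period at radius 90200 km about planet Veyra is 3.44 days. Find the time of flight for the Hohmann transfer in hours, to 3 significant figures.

From Kepler's third law T² = 4π²r³/μ at r = 90200 km, T = 3.44 days = 3.44 × 86400 s = 2.97216×10^5 s: μ = 4π²r³/T² = 3.27971×10^5 km³/s².
The Hohmann ellipse has a_t = (r₁ + r₂)/2 = 50450 km.
By Kepler's third law the transfer-orbit period is T = 2π√(a_t³/μ), so t = T/2 = 62160 s.
Converting: 62160 s ÷ 3600 s/hour = 17.3 hours.

t = 17.3 hours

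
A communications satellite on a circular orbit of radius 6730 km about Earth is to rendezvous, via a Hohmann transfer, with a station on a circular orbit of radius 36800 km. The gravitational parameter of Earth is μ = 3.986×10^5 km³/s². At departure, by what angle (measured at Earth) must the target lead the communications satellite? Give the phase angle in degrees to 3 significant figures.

φ = 98.1°

Transfer-ellipse semi-major axis a_t = (r₁ + r₂)/2 = (6730 + 36800)/2 = 21765 km.
The half-period of the transfer ellipse is t = π√(a_t³/μ) = 15977.9 s.
The target's mean motion on its circular orbit is ω₂ = √(μ/r₂³) = 8.94328×10^-5 rad/s.
Angle swept by the target during transfer: ω₂·t = 1.4289 rad = 81.87°.
Arrival is 180° from departure on the ellipse, so φ = 180° − 81.87° = 98.1°.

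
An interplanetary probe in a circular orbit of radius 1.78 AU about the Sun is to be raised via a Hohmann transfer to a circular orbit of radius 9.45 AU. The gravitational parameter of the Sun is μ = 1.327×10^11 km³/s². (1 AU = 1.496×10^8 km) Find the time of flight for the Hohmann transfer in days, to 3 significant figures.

In km: r₁ = 1.78 × 1.496×10^8 = 2.66288×10^8 km; r₂ = 9.45 × 1.496×10^8 = 1.41372×10^9 km.
Semi-major axis of the transfer orbit: a_t = (2.66288×10^8 + 1.41372×10^9)/2 = 8.40004×10^8 km.
Transfer time t = π√(a_t³/μ) = π√((8.40004×10^8)³ / 1.327×10^11) = 2.100×10^8 s.
Converting: 2.100×10^8 s ÷ 86400 s/day = 2430 days.

t = 2430 days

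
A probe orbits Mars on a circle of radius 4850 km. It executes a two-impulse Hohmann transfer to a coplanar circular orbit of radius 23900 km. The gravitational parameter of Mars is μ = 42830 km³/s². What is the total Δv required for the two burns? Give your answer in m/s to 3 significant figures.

Transfer-ellipse semi-major axis a_t = (r₁ + r₂)/2 = (4850 + 23900)/2 = 14375 km.
At r₁ the circular-orbit speed is v₁ = √(μ/r₁) = 2.9717 km/s.
Transfer-orbit speed at r₁ (vis-viva equation): v_p = √[μ(2/r₁ − 1/a_t)] = 3.8318 km/s.
First burn Δv₁ = |v_p − v₁| = 0.8601 km/s.
Circular speed at r₂: v₂ = √(μ/r₂) = 1.3387 km/s.
Transfer-orbit speed at r₂: v_a = √[μ(2/r₂ − 1/a_t)] = 0.77757 km/s.
Second burn Δv₂ = |v₂ − v_a| = 0.5611 km/s.
Δv = Δv₁ + Δv₂ = 0.8601 + 0.5611 = 1.421 km/s.

Δv = 1420 m/s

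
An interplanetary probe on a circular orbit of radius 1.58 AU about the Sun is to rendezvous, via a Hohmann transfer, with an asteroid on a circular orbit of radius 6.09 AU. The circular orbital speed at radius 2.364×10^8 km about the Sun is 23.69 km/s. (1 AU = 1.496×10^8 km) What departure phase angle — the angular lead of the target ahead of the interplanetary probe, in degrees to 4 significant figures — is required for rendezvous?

From the circular-orbit relation v² = μ/r at r = 2.364×10^8 km: μ = v²r = (23.69)² × 2.364×10^8 = 1.32671×10^11 km³/s².
In km: r₁ = 1.58 × 1.496×10^8 = 2.36368×10^8 km; r₂ = 6.09 × 1.496×10^8 = 9.11064×10^8 km.
Semi-major axis of the transfer orbit: a_t = (2.36368×10^8 + 9.11064×10^8)/2 = 5.73716×10^8 km.
Transfer time t = π√(a_t³/μ) = 1.185×10^8 s.
Target angular speed ω₂ = √(μ/r₂³) = 1.325×10^-8 rad/s.
Angle swept by the target during transfer: ω₂·t = 1.570 rad = 89.95°.
Arrival is 180° from departure on the ellipse, so φ = 180° − 89.95° = 90.05°.

φ = 90.05°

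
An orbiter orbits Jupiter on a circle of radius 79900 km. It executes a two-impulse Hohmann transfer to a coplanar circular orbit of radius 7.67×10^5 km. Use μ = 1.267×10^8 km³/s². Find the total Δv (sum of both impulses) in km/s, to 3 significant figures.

Δv = 21.0 km/s

Transfer-ellipse semi-major axis a_t = (r₁ + r₂)/2 = (79900 + 7.670×10^5)/2 = 4.2345×10^5 km.
At r₁ the circular-orbit speed is v₁ = √(μ/r₁) = 39.82 km/s.
On the transfer ellipse at r₁, v² = μ(2/r − 1/a) gives v_p = √[μ(2/r₁ − 1/a_t)] = 53.59 km/s.
First burn Δv₁ = |v_p − v₁| = 13.77 km/s.
At r₂, v₂ = √(μ/r₂) = 12.853 km/s.
Transfer-orbit speed at r₂: v_a = √[μ(2/r₂ − 1/a_t)] = 5.5829 km/s.
Second burn Δv₂ = |v₂ − v_a| = 7.270 km/s.
Δv = Δv₁ + Δv₂ = 13.77 + 7.270 = 21.04 km/s.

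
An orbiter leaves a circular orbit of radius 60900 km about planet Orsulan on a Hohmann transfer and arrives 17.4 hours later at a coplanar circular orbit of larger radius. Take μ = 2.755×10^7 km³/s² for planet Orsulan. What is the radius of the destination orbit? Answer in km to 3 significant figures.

Transfer time t = 17.4 hours = 62640 s, and t = π√(a_t³/μ).
So a_t = (μ t²/π²)^(1/3) = (2.755×10^7 × (62640)² / π²)^(1/3) = 2.2208×10^5 km.
Since a_t = (r₁ + r₂)/2, r₂ = 2a_t − r₁ = 2×2.2208×10^5 − 60900 = 3.8326×10^5 km.

r₂ = 3.83×10^5 km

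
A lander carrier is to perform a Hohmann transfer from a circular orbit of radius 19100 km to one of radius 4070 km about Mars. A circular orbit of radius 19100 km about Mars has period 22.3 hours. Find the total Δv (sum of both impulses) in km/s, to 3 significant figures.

From Kepler's third law T² = 4π²r³/μ at r = 19100 km, T = 22.3 hours = 22.3 × 3600 s = 80280 s: μ = 4π²r³/T² = 42682.0 km³/s².
Transfer-ellipse semi-major axis a_t = (r₁ + r₂)/2 = (19100 + 4070)/2 = 11585 km.
Circular speed at r₁: v₁ = √(μ/r₁) = √(42682.0/19100) = 1.494878 km/s.
Transfer-orbit speed at r₁ (v² = μ(2/r − 1/a)): v_a = √[μ(2/r₁ − 1/a_t)] = 0.8860435 km/s.
First burn Δv₁ = |v_a − v₁| = 0.60883 km/s.
At r₂, v₂ = √(μ/r₂) = 3.23836 km/s.
Transfer-orbit speed at r₂: v_p = √[μ(2/r₂ − 1/a_t)] = 4.15809 km/s.
Second burn Δv₂ = |v₂ − v_p| = 0.91973 km/s.
Total Δv = Δv₁ + Δv₂ = 1.529 km/s.

Δv = 1.53 km/s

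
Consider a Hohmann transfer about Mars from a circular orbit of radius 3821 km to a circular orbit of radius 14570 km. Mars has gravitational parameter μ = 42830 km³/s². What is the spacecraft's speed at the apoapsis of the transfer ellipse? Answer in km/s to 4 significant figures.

v = 1.105 km/s

Semi-major axis of the transfer orbit: a_t = (3821 + 14570)/2 = 9195.5 km.
At apoapsis, r = 14570 km.
Vis-viva: v = √[μ(2/r − 1/a_t)] = √[42830 × (2/14570 − 1/9195.5)] = 1.105 km/s.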